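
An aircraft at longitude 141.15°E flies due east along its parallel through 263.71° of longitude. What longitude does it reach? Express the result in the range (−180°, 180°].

Start at +141.15°; shift +263.71° → +404.86°.
+404.86° lies outside (−180°, 180°]; subtract 360° → +44.86°.

44.86°E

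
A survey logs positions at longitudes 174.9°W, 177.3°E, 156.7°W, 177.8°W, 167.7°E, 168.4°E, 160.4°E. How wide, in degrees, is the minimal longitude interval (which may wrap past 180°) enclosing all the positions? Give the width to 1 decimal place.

42.9°

Sort the longitudes: -177.8°, -174.9°, -156.7°, +160.4°, +167.7°, +168.4°, +177.3°.
Eastward gaps between consecutive values (wrapping around): 2.9°, 18.2°, 317.1°, 7.3°, 0.7°, 8.9°, 4.9°.
Largest gap = 317.1° ⇒ minimal covering band is its complement: 360° − 317.1° = 42.9°.
Band runs from +160.4° eastward to -156.7°, crossing the antimeridian.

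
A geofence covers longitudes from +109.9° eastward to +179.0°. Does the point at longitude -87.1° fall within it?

No

Band width going east from +109.9° to +179.0°: ((179.0 − 109.9) mod 360) = 69.1°.
Offset of -87.1° east of the west edge: ((-87.1 − 109.9) mod 360) = 163.0°.
163.0° > 69.1° ⇒ outside.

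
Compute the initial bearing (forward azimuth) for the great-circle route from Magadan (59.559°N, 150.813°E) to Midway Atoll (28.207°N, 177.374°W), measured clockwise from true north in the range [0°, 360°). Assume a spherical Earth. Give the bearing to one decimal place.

131.2°

Δλ = -177.374 − 150.813 = -328.187°; wrapped into (−180°, 180°]: 31.813°.
θ = atan2( sin Δλ · cos φ₂ , cos φ₁ · sin φ₂ − sin φ₁ · cos φ₂ · cos Δλ )
  = atan2(0.46455, -0.40616) = 131.163° → normalised to [0°, 360°): 131.163°.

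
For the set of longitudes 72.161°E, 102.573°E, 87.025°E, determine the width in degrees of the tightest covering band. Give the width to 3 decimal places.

Sort the longitudes: +72.161°, +87.025°, +102.573°.
Eastward gaps between consecutive values (wrapping around): 14.864°, 15.548°, 329.588°.
Largest gap = 329.588° ⇒ minimal covering band is its complement: 360° − 329.588° = 30.412°.
Band runs from +72.161° eastward to +102.573°.

30.412°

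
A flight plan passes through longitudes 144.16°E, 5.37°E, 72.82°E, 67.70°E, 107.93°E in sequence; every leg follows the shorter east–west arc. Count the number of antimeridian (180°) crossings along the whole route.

Leg 1: +144.16° → +5.37°, shortest Δλ = -138.79° (west) — does not cross 180°.
Leg 2: +5.37° → +72.82°, shortest Δλ = 67.45° (east) — does not cross 180°.
Leg 3: +72.82° → +67.70°, shortest Δλ = -5.12° (west) — does not cross 180°.
Leg 4: +67.70° → +107.93°, shortest Δλ = 40.23° (east) — does not cross 180°.
Total crossings: 0.

0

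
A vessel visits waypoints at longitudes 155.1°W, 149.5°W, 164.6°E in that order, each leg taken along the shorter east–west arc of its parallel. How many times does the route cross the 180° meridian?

Leg 1: -155.1° → -149.5°, shortest Δλ = 5.6° (east) — does not cross 180°.
Leg 2: -149.5° → +164.6°, shortest Δλ = -45.9° (west) — crosses 180°.
Total crossings: 1.

1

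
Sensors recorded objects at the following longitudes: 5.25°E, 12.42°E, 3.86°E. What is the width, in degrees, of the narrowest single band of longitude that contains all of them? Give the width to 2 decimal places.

Sort the longitudes: +3.86°, +5.25°, +12.42°.
Eastward gaps between consecutive values (wrapping around): 1.39°, 7.17°, 351.44°.
Largest gap = 351.44° ⇒ minimal covering band is its complement: 360° − 351.44° = 8.56°.
Band runs from +3.86° eastward to +12.42°.

8.56°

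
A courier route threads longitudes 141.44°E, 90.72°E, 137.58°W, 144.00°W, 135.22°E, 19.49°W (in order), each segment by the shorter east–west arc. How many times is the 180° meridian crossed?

2

Leg 1: +141.44° → +90.72°, shortest Δλ = -50.72° (west) — does not cross 180°.
Leg 2: +90.72° → -137.58°, shortest Δλ = 131.7° (east) — crosses 180°.
Leg 3: -137.58° → -144.00°, shortest Δλ = -6.42° (west) — does not cross 180°.
Leg 4: -144.00° → +135.22°, shortest Δλ = -80.78° (west) — crosses 180°.
Leg 5: +135.22° → -19.49°, shortest Δλ = -154.71° (west) — does not cross 180°.
Total crossings: 2.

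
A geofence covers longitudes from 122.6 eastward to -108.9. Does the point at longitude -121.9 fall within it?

Yes

Band width going east from +122.6° to -108.9°: ((-108.9 − 122.6) mod 360) = 128.5°.
Offset of -121.9° east of the west edge: ((-121.9 − 122.6) mod 360) = 115.5°.
115.5° ≤ 128.5° ⇒ inside.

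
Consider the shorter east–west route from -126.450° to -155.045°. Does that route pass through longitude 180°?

No

Signed shortest Δλ = ((-155.045 − -126.450 + 180) mod 360) − 180 = -28.595°.
Going west by 28.595° from -126.450° reaches -155.045° without touching 180°.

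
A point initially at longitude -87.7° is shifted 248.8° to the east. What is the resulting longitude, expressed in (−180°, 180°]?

+161.1°

Start at -87.7°; shift +248.8° → +161.1°.
+161.1° already lies in (−180°, 180°].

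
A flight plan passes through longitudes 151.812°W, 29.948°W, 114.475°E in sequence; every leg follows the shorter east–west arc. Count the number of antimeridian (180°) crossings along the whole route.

Leg 1: -151.812° → -29.948°, shortest Δλ = 121.864° (east) — does not cross 180°.
Leg 2: -29.948° → +114.475°, shortest Δλ = 144.423° (east) — does not cross 180°.
Total crossings: 0.

0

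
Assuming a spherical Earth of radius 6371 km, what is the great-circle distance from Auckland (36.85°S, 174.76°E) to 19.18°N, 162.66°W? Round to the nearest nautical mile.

Δλ = -162.66 − 174.76 = -337.42°; wrapped into (−180°, 180°]: 22.58°.
Δφ = 19.18 − -36.85 = 56.03°.
a = sin²(Δφ/2) + cos φ₁ · cos φ₂ · sin²(Δλ/2) = 0.249588.
c = 2·atan2(√a, √(1−a)) = 1.04625 rad → d = 6371·c ≈ 6665.64 km ≈ 3599.16 nmi.

3599 nmi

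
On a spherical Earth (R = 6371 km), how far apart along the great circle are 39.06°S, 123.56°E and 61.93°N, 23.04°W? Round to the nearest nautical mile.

Δλ = -23.04 − 123.56 = -146.60°.
Δφ = 61.93 − -39.06 = 100.99°.
a = sin²(Δφ/2) + cos φ₁ · cos φ₂ · sin²(Δλ/2) = 0.930523.
c = 2·atan2(√a, √(1−a)) = 2.60812 rad → d = 6371·c ≈ 16616.33 km ≈ 8972.10 nmi.

8972 nmi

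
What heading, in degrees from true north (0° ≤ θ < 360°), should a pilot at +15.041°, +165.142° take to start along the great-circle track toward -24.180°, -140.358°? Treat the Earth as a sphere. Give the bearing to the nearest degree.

126°

Δλ = -140.358 − 165.142 = -305.500°; wrapped into (−180°, 180°]: 54.500°.
θ = atan2( sin Δλ · cos φ₂ , cos φ₁ · sin φ₂ − sin φ₁ · cos φ₂ · cos Δλ )
  = atan2(0.74269, -0.53305) = 125.668° → normalised to [0°, 360°): 125.668°.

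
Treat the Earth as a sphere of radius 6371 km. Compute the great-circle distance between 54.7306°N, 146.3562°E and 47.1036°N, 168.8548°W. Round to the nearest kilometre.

3192 km

Δλ = -168.8548 − 146.3562 = -315.2110°; wrapped into (−180°, 180°]: 44.7890°.
Δφ = 47.1036 − 54.7306 = -7.6270°.
a = sin²(Δφ/2) + cos φ₁ · cos φ₂ · sin²(Δλ/2) = 0.061472.
c = 2·atan2(√a, √(1−a)) = 0.50110 rad → d = 6371·c ≈ 3192.48 km.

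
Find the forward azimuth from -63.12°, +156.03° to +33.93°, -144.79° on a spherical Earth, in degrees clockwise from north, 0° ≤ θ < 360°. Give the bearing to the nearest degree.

Δλ = -144.79 − 156.03 = -300.82°; wrapped into (−180°, 180°]: 59.18°.
θ = atan2( sin Δλ · cos φ₂ , cos φ₁ · sin φ₂ − sin φ₁ · cos φ₂ · cos Δλ )
  = atan2(0.71255, 0.63154) = 48.449° → normalised to [0°, 360°): 48.449°.

48°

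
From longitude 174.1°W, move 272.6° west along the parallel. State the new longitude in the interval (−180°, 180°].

86.7°W

Start at -174.1°; shift −272.6° → -446.7°.
-446.7° lies outside (−180°, 180°]; add 360° → -86.7°.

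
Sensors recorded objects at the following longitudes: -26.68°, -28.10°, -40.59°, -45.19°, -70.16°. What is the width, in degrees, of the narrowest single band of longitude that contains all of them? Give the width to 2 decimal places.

43.48°

Sort the longitudes: -70.16°, -45.19°, -40.59°, -28.10°, -26.68°.
Eastward gaps between consecutive values (wrapping around): 24.97°, 4.60°, 12.49°, 1.42°, 316.52°.
Largest gap = 316.52° ⇒ minimal covering band is its complement: 360° − 316.52° = 43.48°.
Band runs from -70.16° eastward to -26.68°.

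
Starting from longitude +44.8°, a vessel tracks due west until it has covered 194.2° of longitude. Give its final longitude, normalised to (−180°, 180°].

-149.4°

Start at +44.8°; shift −194.2° → -149.4°.
-149.4° already lies in (−180°, 180°].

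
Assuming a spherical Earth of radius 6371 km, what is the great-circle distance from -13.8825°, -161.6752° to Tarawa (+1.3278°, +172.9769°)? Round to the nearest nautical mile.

Δλ = 172.9769 − -161.6752 = 334.6521°; wrapped into (−180°, 180°]: -25.3479°.
Δφ = 1.3278 − -13.8825 = 15.2103°.
a = sin²(Δφ/2) + cos φ₁ · cos φ₂ · sin²(Δλ/2) = 0.064234.
c = 2·atan2(√a, √(1−a)) = 0.51248 rad → d = 6371·c ≈ 3265.00 km ≈ 1762.96 nmi.

1763 nmi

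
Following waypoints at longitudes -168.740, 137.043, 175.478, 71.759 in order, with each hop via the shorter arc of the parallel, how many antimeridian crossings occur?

1

Leg 1: -168.740° → +137.043°, shortest Δλ = -54.217° (west) — crosses 180°.
Leg 2: +137.043° → +175.478°, shortest Δλ = 38.435° (east) — does not cross 180°.
Leg 3: +175.478° → +71.759°, shortest Δλ = -103.719° (west) — does not cross 180°.
Total crossings: 1.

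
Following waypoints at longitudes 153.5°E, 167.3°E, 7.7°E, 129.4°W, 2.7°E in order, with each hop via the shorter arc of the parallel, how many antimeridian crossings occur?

0

Leg 1: +153.5° → +167.3°, shortest Δλ = 13.8° (east) — does not cross 180°.
Leg 2: +167.3° → +7.7°, shortest Δλ = -159.6° (west) — does not cross 180°.
Leg 3: +7.7° → -129.4°, shortest Δλ = -137.1° (west) — does not cross 180°.
Leg 4: -129.4° → +2.7°, shortest Δλ = 132.1° (east) — does not cross 180°.
Total crossings: 0.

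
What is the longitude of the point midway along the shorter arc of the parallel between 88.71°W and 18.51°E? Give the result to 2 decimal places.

35.10°W

Signed shortest Δλ from -88.71° to +18.51° is +107.22°.
Midpoint longitude = -88.71° + (+107.22°)/2 = -88.71° + 53.61° = -35.10°.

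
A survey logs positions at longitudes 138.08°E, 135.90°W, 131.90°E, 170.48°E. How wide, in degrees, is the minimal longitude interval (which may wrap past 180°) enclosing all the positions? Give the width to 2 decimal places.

Sort the longitudes: -135.90°, +131.90°, +138.08°, +170.48°.
Eastward gaps between consecutive values (wrapping around): 267.80°, 6.18°, 32.40°, 53.62°.
Largest gap = 267.80° ⇒ minimal covering band is its complement: 360° − 267.80° = 92.20°.
Band runs from +131.90° eastward to -135.90°, crossing the antimeridian.

92.20°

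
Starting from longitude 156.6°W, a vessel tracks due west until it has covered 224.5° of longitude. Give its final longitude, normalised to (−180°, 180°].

Start at -156.6°; shift −224.5° → -381.1°.
-381.1° lies outside (−180°, 180°]; add 360° → -21.1°.

21.1°W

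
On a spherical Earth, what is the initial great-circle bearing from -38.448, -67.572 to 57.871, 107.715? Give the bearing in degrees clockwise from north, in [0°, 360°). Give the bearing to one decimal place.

7.5°

Δλ = 107.715 − -67.572 = 175.287°.
θ = atan2( sin Δλ · cos φ₂ , cos φ₁ · sin φ₂ − sin φ₁ · cos φ₂ · cos Δλ )
  = atan2(0.04370, 0.33366) = 7.461° → normalised to [0°, 360°): 7.461°.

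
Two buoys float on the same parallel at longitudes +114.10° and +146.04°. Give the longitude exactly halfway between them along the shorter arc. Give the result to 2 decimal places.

+130.07°

Signed shortest Δλ from +114.10° to +146.04° is +31.94°.
Midpoint longitude = +114.10° + (+31.94°)/2 = +114.10° + 15.97° = +130.07°.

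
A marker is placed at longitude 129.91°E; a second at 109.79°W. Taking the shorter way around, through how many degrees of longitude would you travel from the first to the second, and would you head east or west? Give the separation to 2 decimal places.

120.30° east

Raw difference: -109.79 − 129.91 = -239.7°.
Normalise into (−180°, 180°]: -239.7° + 360° = 120.3°.
Positive ⇒ the second point lies to the east; separation 120.30°.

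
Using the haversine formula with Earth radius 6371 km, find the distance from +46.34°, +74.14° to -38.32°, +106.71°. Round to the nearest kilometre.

9957 km

Δλ = 106.71 − 74.14 = 32.57°.
Δφ = -38.32 − 46.34 = -84.66°.
a = sin²(Δφ/2) + cos φ₁ · cos φ₂ · sin²(Δλ/2) = 0.496058.
c = 2·atan2(√a, √(1−a)) = 1.56291 rad → d = 6371·c ≈ 9957.31 km.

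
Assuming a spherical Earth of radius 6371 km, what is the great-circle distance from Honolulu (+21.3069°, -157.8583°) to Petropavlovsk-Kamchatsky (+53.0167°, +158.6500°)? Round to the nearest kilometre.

Δλ = 158.6500 − -157.8583 = 316.5083°; wrapped into (−180°, 180°]: -43.4917°.
Δφ = 53.0167 − 21.3069 = 31.7098°.
a = sin²(Δφ/2) + cos φ₁ · cos φ₂ · sin²(Δλ/2) = 0.151570.
c = 2·atan2(√a, √(1−a)) = 0.79979 rad → d = 6371·c ≈ 5095.44 km.

5095 km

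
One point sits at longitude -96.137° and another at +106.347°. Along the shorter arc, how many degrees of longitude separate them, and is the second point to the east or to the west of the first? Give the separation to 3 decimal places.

Raw difference: 106.347 − -96.137 = 202.484°.
Normalise into (−180°, 180°]: 202.484° − 360° = -157.516°.
Negative ⇒ the second point lies to the west; separation 157.516°.

157.516° west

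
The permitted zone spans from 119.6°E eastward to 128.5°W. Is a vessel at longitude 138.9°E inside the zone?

Band width going east from +119.6° to -128.5°: ((-128.5 − 119.6) mod 360) = 111.9°.
Offset of +138.9° east of the west edge: ((138.9 − 119.6) mod 360) = 19.3°.
19.3° ≤ 111.9° ⇒ inside.

Yes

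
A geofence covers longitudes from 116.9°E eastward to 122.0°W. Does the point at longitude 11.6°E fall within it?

Band width going east from +116.9° to -122.0°: ((-122.0 − 116.9) mod 360) = 121.1°.
Offset of +11.6° east of the west edge: ((11.6 − 116.9) mod 360) = 254.7°.
254.7° > 121.1° ⇒ outside.

No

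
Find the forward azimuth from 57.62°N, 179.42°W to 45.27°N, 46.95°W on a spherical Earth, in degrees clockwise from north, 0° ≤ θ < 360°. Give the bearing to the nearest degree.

Δλ = -46.95 − -179.42 = 132.47°.
θ = atan2( sin Δλ · cos φ₂ , cos φ₁ · sin φ₂ − sin φ₁ · cos φ₂ · cos Δλ )
  = atan2(0.51912, 0.78176) = 33.586° → normalised to [0°, 360°): 33.586°.

34°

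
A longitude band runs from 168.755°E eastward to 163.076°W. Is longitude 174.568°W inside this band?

Yes

Band width going east from +168.755° to -163.076°: ((-163.076 − 168.755) mod 360) = 28.169°.
Offset of -174.568° east of the west edge: ((-174.568 − 168.755) mod 360) = 16.677°.
16.677° ≤ 28.169° ⇒ inside.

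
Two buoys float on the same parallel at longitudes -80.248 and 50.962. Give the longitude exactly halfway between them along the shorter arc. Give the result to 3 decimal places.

-14.643°

Signed shortest Δλ from -80.248° to +50.962° is +131.210°.
Midpoint longitude = -80.248° + (+131.210°)/2 = -80.248° + 65.605° = -14.643°.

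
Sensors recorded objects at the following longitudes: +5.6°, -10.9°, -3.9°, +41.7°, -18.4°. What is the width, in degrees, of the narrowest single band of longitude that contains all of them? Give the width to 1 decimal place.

60.1°

Sort the longitudes: -18.4°, -10.9°, -3.9°, +5.6°, +41.7°.
Eastward gaps between consecutive values (wrapping around): 7.5°, 7.0°, 9.5°, 36.1°, 299.9°.
Largest gap = 299.9° ⇒ minimal covering band is its complement: 360° − 299.9° = 60.1°.
Band runs from -18.4° eastward to +41.7°.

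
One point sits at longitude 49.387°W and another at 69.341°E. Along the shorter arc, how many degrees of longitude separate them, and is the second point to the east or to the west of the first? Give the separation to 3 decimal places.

Raw difference: 69.341 − -49.387 = 118.728°.
Normalise into (−180°, 180°]: 118.728° stays 118.728°.
Positive ⇒ the second point lies to the east; separation 118.728°.

118.728° east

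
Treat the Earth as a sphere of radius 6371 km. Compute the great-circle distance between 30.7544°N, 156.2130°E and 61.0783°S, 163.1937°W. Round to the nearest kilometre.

10851 km

Δλ = -163.1937 − 156.2130 = -319.4067°; wrapped into (−180°, 180°]: 40.5933°.
Δφ = -61.0783 − 30.7544 = -91.8327°.
a = sin²(Δφ/2) + cos φ₁ · cos φ₂ · sin²(Δλ/2) = 0.565998.
c = 2·atan2(√a, √(1−a)) = 1.70318 rad → d = 6371·c ≈ 10850.96 km.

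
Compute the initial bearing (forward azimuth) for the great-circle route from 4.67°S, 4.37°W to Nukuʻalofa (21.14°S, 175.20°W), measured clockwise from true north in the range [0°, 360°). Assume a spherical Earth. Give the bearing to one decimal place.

198.9°

Δλ = -175.20 − -4.37 = -170.83°.
θ = atan2( sin Δλ · cos φ₂ , cos φ₁ · sin φ₂ − sin φ₁ · cos φ₂ · cos Δλ )
  = atan2(-0.14864, -0.43442) = -161.111° → normalised to [0°, 360°): 198.889°.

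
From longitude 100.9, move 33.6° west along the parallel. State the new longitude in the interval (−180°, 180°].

+67.3°

Start at +100.9°; shift −33.6° → +67.3°.
+67.3° already lies in (−180°, 180°].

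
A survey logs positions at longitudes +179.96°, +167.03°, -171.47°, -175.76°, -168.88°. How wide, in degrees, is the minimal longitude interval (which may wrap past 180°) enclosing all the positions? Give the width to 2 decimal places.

24.09°

Sort the longitudes: -175.76°, -171.47°, -168.88°, +167.03°, +179.96°.
Eastward gaps between consecutive values (wrapping around): 4.29°, 2.59°, 335.91°, 12.93°, 4.28°.
Largest gap = 335.91° ⇒ minimal covering band is its complement: 360° − 335.91° = 24.09°.
Band runs from +167.03° eastward to -168.88°, crossing the antimeridian.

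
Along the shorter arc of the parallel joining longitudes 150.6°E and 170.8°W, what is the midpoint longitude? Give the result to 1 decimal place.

169.9°E

Signed shortest Δλ from +150.6° to -170.8° is +38.6°.
Midpoint longitude = +150.6° + (+38.6°)/2 = +150.6° + 19.3° = +169.9°.
(The naïve average (+150.6 + -170.8)/2 = -10.1° is on the wrong side of the globe.)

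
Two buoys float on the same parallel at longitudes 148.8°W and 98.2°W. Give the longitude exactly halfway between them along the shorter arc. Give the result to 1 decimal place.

123.5°W

Signed shortest Δλ from -148.8° to -98.2° is +50.6°.
Midpoint longitude = -148.8° + (+50.6°)/2 = -148.8° + 25.3° = -123.5°.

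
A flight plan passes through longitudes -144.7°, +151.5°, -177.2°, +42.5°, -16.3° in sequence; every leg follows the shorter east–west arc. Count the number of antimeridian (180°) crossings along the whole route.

3

Leg 1: -144.7° → +151.5°, shortest Δλ = -63.8° (west) — crosses 180°.
Leg 2: +151.5° → -177.2°, shortest Δλ = 31.3° (east) — crosses 180°.
Leg 3: -177.2° → +42.5°, shortest Δλ = -140.3° (west) — crosses 180°.
Leg 4: +42.5° → -16.3°, shortest Δλ = -58.8° (west) — does not cross 180°.
Total crossings: 3.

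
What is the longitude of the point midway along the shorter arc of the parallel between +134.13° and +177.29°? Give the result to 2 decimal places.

Signed shortest Δλ from +134.13° to +177.29° is +43.16°.
Midpoint longitude = +134.13° + (+43.16°)/2 = +134.13° + 21.58° = +155.71°.

+155.71°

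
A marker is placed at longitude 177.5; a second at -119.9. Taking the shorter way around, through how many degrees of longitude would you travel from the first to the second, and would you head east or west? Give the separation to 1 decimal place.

Raw difference: -119.9 − 177.5 = -297.4°.
Normalise into (−180°, 180°]: -297.4° + 360° = 62.6°.
Positive ⇒ the second point lies to the east; separation 62.6°.

62.6° east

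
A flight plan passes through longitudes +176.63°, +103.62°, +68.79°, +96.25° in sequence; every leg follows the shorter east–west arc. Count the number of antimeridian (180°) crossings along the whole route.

Leg 1: +176.63° → +103.62°, shortest Δλ = -73.01° (west) — does not cross 180°.
Leg 2: +103.62° → +68.79°, shortest Δλ = -34.83° (west) — does not cross 180°.
Leg 3: +68.79° → +96.25°, shortest Δλ = 27.46° (east) — does not cross 180°.
Total crossings: 0.

0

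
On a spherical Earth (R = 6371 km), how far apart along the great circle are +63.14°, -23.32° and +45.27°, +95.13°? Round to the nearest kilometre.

Δλ = 95.13 − -23.32 = 118.45°.
Δφ = 45.27 − 63.14 = -17.87°.
a = sin²(Δφ/2) + cos φ₁ · cos φ₂ · sin²(Δλ/2) = 0.258847.
c = 2·atan2(√a, √(1−a)) = 1.06751 rad → d = 6371·c ≈ 6801.11 km.

6801 km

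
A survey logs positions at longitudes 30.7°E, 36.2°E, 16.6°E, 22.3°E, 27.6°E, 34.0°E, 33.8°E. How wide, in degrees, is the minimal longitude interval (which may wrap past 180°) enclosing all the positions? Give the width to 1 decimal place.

Sort the longitudes: +16.6°, +22.3°, +27.6°, +30.7°, +33.8°, +34.0°, +36.2°.
Eastward gaps between consecutive values (wrapping around): 5.7°, 5.3°, 3.1°, 3.1°, 0.2°, 2.2°, 340.4°.
Largest gap = 340.4° ⇒ minimal covering band is its complement: 360° − 340.4° = 19.6°.
Band runs from +16.6° eastward to +36.2°.

19.6°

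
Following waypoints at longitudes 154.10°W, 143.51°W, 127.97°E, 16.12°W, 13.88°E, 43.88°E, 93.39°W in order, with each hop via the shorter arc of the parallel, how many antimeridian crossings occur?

Leg 1: -154.10° → -143.51°, shortest Δλ = 10.59° (east) — does not cross 180°.
Leg 2: -143.51° → +127.97°, shortest Δλ = -88.52° (west) — crosses 180°.
Leg 3: +127.97° → -16.12°, shortest Δλ = -144.09° (west) — does not cross 180°.
Leg 4: -16.12° → +13.88°, shortest Δλ = 30.0° (east) — does not cross 180°.
Leg 5: +13.88° → +43.88°, shortest Δλ = 30.0° (east) — does not cross 180°.
Leg 6: +43.88° → -93.39°, shortest Δλ = -137.27° (west) — does not cross 180°.
Total crossings: 1.

1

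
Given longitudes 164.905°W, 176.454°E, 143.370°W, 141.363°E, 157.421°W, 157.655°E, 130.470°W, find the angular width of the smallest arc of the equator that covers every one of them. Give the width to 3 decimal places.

Sort the longitudes: -164.905°, -157.421°, -143.370°, -130.470°, +141.363°, +157.655°, +176.454°.
Eastward gaps between consecutive values (wrapping around): 7.484°, 14.051°, 12.900°, 271.833°, 16.292°, 18.799°, 18.641°.
Largest gap = 271.833° ⇒ minimal covering band is its complement: 360° − 271.833° = 88.167°.
Band runs from +141.363° eastward to -130.470°, crossing the antimeridian.

88.167°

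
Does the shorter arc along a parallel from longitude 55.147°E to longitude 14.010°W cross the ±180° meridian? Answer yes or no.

No

Signed shortest Δλ = ((-14.010 − 55.147 + 180) mod 360) − 180 = -69.157°.
Going west by 69.157° from +55.147° reaches -14.010° without touching 180°.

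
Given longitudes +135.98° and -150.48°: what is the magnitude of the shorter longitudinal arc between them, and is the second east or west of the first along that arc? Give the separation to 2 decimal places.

Raw difference: -150.48 − 135.98 = -286.46°.
Normalise into (−180°, 180°]: -286.46° + 360° = 73.54°.
Positive ⇒ the second point lies to the east; separation 73.54°.

73.54° east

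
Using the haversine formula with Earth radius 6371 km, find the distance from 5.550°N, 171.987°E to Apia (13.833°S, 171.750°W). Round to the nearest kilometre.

Δλ = -171.750 − 171.987 = -343.737°; wrapped into (−180°, 180°]: 16.263°.
Δφ = -13.833 − 5.550 = -19.383°.
a = sin²(Δφ/2) + cos φ₁ · cos φ₂ · sin²(Δλ/2) = 0.047675.
c = 2·atan2(√a, √(1−a)) = 0.44024 rad → d = 6371·c ≈ 2804.76 km.

2805 km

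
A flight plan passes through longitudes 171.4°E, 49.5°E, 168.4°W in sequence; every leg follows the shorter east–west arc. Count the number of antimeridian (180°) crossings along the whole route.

1

Leg 1: +171.4° → +49.5°, shortest Δλ = -121.9° (west) — does not cross 180°.
Leg 2: +49.5° → -168.4°, shortest Δλ = 142.1° (east) — crosses 180°.
Total crossings: 1.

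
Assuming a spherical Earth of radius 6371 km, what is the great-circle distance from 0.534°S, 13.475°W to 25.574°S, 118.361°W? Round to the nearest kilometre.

Δλ = -118.361 − -13.475 = -104.886°.
Δφ = -25.574 − -0.534 = -25.040°.
a = sin²(Δφ/2) + cos φ₁ · cos φ₂ · sin²(Δλ/2) = 0.613847.
c = 2·atan2(√a, √(1−a)) = 1.80051 rad → d = 6371·c ≈ 11471.02 km.

11471 km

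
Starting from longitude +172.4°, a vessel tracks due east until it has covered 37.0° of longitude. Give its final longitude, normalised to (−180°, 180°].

Start at +172.4°; shift +37.0° → +209.4°.
+209.4° lies outside (−180°, 180°]; subtract 360° → -150.6°.

-150.6°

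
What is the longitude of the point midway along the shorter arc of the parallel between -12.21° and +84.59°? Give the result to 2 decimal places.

Signed shortest Δλ from -12.21° to +84.59° is +96.80°.
Midpoint longitude = -12.21° + (+96.80°)/2 = -12.21° + 48.40° = +36.19°.

+36.19°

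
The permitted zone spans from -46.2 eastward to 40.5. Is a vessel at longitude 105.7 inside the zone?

No

Band width going east from -46.2° to +40.5°: ((40.5 − -46.2) mod 360) = 86.7°.
Offset of +105.7° east of the west edge: ((105.7 − -46.2) mod 360) = 151.9°.
151.9° > 86.7° ⇒ outside.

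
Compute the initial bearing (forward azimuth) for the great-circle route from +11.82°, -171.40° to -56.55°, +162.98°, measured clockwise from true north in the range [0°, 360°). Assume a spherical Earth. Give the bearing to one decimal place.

Δλ = 162.98 − -171.40 = 334.38°; wrapped into (−180°, 180°]: -25.62°.
θ = atan2( sin Δλ · cos φ₂ , cos φ₁ · sin φ₂ − sin φ₁ · cos φ₂ · cos Δλ )
  = atan2(-0.23834, -0.91848) = -165.453° → normalised to [0°, 360°): 194.547°.

194.5°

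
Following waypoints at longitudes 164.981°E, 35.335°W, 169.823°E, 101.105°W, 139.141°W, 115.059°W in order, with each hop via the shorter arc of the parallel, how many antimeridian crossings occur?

3

Leg 1: +164.981° → -35.335°, shortest Δλ = 159.684° (east) — crosses 180°.
Leg 2: -35.335° → +169.823°, shortest Δλ = -154.842° (west) — crosses 180°.
Leg 3: +169.823° → -101.105°, shortest Δλ = 89.072° (east) — crosses 180°.
Leg 4: -101.105° → -139.141°, shortest Δλ = -38.036° (west) — does not cross 180°.
Leg 5: -139.141° → -115.059°, shortest Δλ = 24.082° (east) — does not cross 180°.
Total crossings: 3.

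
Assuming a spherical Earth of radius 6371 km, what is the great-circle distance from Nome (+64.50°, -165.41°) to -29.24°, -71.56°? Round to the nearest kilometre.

Δλ = -71.56 − -165.41 = 93.85°.
Δφ = -29.24 − 64.50 = -93.74°.
a = sin²(Δφ/2) + cos φ₁ · cos φ₂ · sin²(Δλ/2) = 0.733054.
c = 2·atan2(√a, √(1−a)) = 2.05568 rad → d = 6371·c ≈ 13096.76 km.

13097 km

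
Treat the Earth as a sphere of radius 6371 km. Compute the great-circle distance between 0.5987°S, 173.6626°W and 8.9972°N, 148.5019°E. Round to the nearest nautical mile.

2335 nmi

Δλ = 148.5019 − -173.6626 = 322.1645°; wrapped into (−180°, 180°]: -37.8355°.
Δφ = 8.9972 − -0.5987 = 9.5959°.
a = sin²(Δφ/2) + cos φ₁ · cos φ₂ · sin²(Δλ/2) = 0.110809.
c = 2·atan2(√a, √(1−a)) = 0.67871 rad → d = 6371·c ≈ 4324.08 km ≈ 2334.82 nmi.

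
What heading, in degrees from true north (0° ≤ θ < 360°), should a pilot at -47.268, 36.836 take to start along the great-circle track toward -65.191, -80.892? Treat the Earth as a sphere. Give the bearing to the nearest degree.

206°

Δλ = -80.892 − 36.836 = -117.728°.
θ = atan2( sin Δλ · cos φ₂ , cos φ₁ · sin φ₂ − sin φ₁ · cos φ₂ · cos Δλ )
  = atan2(-0.37141, -0.75935) = -153.936° → normalised to [0°, 360°): 206.064°.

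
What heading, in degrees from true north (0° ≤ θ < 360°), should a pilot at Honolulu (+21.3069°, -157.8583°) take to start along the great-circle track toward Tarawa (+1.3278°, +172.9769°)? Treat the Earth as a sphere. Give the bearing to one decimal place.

Δλ = 172.9769 − -157.8583 = 330.8352°; wrapped into (−180°, 180°]: -29.1648°.
θ = atan2( sin Δλ · cos φ₂ , cos φ₁ · sin φ₂ − sin φ₁ · cos φ₂ · cos Δλ )
  = atan2(-0.48719, -0.29562) = -121.249° → normalised to [0°, 360°): 238.751°.

238.8°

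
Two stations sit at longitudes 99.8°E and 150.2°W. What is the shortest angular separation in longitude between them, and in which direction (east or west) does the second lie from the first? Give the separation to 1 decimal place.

110.0° east

Raw difference: -150.2 − 99.8 = -250.0°.
Normalise into (−180°, 180°]: -250.0° + 360° = 110.0°.
Positive ⇒ the second point lies to the east; separation 110.0°.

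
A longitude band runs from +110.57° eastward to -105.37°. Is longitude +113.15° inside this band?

Yes

Band width going east from +110.57° to -105.37°: ((-105.37 − 110.57) mod 360) = 144.06°.
Offset of +113.15° east of the west edge: ((113.15 − 110.57) mod 360) = 2.58°.
2.58° ≤ 144.06° ⇒ inside.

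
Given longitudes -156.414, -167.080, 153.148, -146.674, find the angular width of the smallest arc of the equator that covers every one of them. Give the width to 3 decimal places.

60.178°

Sort the longitudes: -167.080°, -156.414°, -146.674°, +153.148°.
Eastward gaps between consecutive values (wrapping around): 10.666°, 9.740°, 299.822°, 39.772°.
Largest gap = 299.822° ⇒ minimal covering band is its complement: 360° − 299.822° = 60.178°.
Band runs from +153.148° eastward to -146.674°, crossing the antimeridian.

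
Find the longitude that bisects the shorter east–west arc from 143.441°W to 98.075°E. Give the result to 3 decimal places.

Signed shortest Δλ from -143.441° to +98.075° is -118.484°.
Midpoint longitude = -143.441° + (-118.484°)/2 = -143.441° − 59.242° = -202.683°.
Normalise into (−180°, 180°]: +157.317°.
(The naïve average (-143.441 + +98.075)/2 = -22.683° is on the wrong side of the globe.)

157.317°E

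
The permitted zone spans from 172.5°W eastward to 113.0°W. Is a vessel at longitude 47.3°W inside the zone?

No

Band width going east from -172.5° to -113.0°: ((-113.0 − -172.5) mod 360) = 59.5°.
Offset of -47.3° east of the west edge: ((-47.3 − -172.5) mod 360) = 125.2°.
125.2° > 59.5° ⇒ outside.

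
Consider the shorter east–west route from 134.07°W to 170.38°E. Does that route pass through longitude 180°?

Naïve |170.38 − -134.07| = 304.45° > 180°, so the shorter arc goes the other way round — across 180°.
Signed shortest Δλ = ((170.38 − -134.07 + 180) mod 360) − 180 = -55.55°.
Going west by 55.55° from -134.07° passes through 180° before reaching +170.38°.

Yes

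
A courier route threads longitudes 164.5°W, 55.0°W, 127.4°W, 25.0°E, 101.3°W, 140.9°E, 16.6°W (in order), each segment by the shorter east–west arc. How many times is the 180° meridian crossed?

Leg 1: -164.5° → -55.0°, shortest Δλ = 109.5° (east) — does not cross 180°.
Leg 2: -55.0° → -127.4°, shortest Δλ = -72.4° (west) — does not cross 180°.
Leg 3: -127.4° → +25.0°, shortest Δλ = 152.4° (east) — does not cross 180°.
Leg 4: +25.0° → -101.3°, shortest Δλ = -126.3° (west) — does not cross 180°.
Leg 5: -101.3° → +140.9°, shortest Δλ = -117.8° (west) — crosses 180°.
Leg 6: +140.9° → -16.6°, shortest Δλ = -157.5° (west) — does not cross 180°.
Total crossings: 1.

1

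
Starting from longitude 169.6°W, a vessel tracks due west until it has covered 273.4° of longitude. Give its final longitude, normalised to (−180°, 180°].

Start at -169.6°; shift −273.4° → -443.0°.
-443.0° lies outside (−180°, 180°]; add 360° → -83.0°.

83.0°W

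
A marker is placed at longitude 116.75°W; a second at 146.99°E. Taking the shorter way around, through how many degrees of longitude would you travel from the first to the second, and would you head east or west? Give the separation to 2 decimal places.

Raw difference: 146.99 − -116.75 = 263.74°.
Normalise into (−180°, 180°]: 263.74° − 360° = -96.26°.
Negative ⇒ the second point lies to the west; separation 96.26°.

96.26° west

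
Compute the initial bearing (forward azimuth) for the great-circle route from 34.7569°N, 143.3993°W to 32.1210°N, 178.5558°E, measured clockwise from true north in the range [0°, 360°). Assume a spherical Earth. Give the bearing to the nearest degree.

Δλ = 178.5558 − -143.3993 = 321.9551°; wrapped into (−180°, 180°]: -38.0449°.
θ = atan2( sin Δλ · cos φ₂ , cos φ₁ · sin φ₂ − sin φ₁ · cos φ₂ · cos Δλ )
  = atan2(-0.52194, 0.05660) = -83.811° → normalised to [0°, 360°): 276.189°.

276°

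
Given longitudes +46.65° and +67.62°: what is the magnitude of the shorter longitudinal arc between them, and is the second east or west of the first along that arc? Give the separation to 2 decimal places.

Raw difference: 67.62 − 46.65 = 20.97°.
Normalise into (−180°, 180°]: 20.97° stays 20.97°.
Positive ⇒ the second point lies to the east; separation 20.97°.

20.97° east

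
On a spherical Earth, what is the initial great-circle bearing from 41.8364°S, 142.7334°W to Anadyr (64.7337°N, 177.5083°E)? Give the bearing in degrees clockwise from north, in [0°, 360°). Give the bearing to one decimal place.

343.0°

Δλ = 177.5083 − -142.7334 = 320.2417°; wrapped into (−180°, 180°]: -39.7583°.
θ = atan2( sin Δλ · cos φ₂ , cos φ₁ · sin φ₂ − sin φ₁ · cos φ₂ · cos Δλ )
  = atan2(-0.27298, 0.89264) = -17.004° → normalised to [0°, 360°): 342.996°.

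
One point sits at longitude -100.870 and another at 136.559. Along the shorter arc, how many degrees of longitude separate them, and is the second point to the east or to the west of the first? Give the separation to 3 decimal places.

Raw difference: 136.559 − -100.870 = 237.429°.
Normalise into (−180°, 180°]: 237.429° − 360° = -122.571°.
Negative ⇒ the second point lies to the west; separation 122.571°.

122.571° west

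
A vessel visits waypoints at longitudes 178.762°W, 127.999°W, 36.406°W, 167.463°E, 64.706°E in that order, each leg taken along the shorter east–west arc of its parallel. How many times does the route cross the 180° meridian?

1

Leg 1: -178.762° → -127.999°, shortest Δλ = 50.763° (east) — does not cross 180°.
Leg 2: -127.999° → -36.406°, shortest Δλ = 91.593° (east) — does not cross 180°.
Leg 3: -36.406° → +167.463°, shortest Δλ = -156.131° (west) — crosses 180°.
Leg 4: +167.463° → +64.706°, shortest Δλ = -102.757° (west) — does not cross 180°.
Total crossings: 1.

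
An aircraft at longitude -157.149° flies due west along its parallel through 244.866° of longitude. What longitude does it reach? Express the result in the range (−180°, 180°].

-42.015°

Start at -157.149°; shift −244.866° → -402.015°.
-402.015° lies outside (−180°, 180°]; add 360° → -42.015°.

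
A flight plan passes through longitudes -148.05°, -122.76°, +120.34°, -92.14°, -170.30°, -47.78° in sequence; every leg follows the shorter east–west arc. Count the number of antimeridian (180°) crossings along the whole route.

2

Leg 1: -148.05° → -122.76°, shortest Δλ = 25.29° (east) — does not cross 180°.
Leg 2: -122.76° → +120.34°, shortest Δλ = -116.9° (west) — crosses 180°.
Leg 3: +120.34° → -92.14°, shortest Δλ = 147.52° (east) — crosses 180°.
Leg 4: -92.14° → -170.30°, shortest Δλ = -78.16° (west) — does not cross 180°.
Leg 5: -170.30° → -47.78°, shortest Δλ = 122.52° (east) — does not cross 180°.
Total crossings: 2.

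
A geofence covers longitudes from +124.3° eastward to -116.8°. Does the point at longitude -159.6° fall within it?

Band width going east from +124.3° to -116.8°: ((-116.8 − 124.3) mod 360) = 118.9°.
Offset of -159.6° east of the west edge: ((-159.6 − 124.3) mod 360) = 76.1°.
76.1° ≤ 118.9° ⇒ inside.

Yes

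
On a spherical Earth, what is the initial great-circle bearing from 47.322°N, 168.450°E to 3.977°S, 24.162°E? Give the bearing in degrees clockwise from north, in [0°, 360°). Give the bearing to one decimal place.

Δλ = 24.162 − 168.450 = -144.288°.
θ = atan2( sin Δλ · cos φ₂ , cos φ₁ · sin φ₂ − sin φ₁ · cos φ₂ · cos Δλ )
  = atan2(-0.58231, 0.54848) = -46.713° → normalised to [0°, 360°): 313.287°.

313.3°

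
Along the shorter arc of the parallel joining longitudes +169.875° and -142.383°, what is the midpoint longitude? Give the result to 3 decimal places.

Signed shortest Δλ from +169.875° to -142.383° is +47.742°.
Midpoint longitude = +169.875° + (+47.742°)/2 = +169.875° + 23.871° = +193.746°.
Normalise into (−180°, 180°]: -166.254°.
(The naïve average (+169.875 + -142.383)/2 = 13.746° is on the wrong side of the globe.)

-166.254°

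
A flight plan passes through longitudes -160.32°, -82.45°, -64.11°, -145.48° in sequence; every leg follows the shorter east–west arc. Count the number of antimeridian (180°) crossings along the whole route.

0

Leg 1: -160.32° → -82.45°, shortest Δλ = 77.87° (east) — does not cross 180°.
Leg 2: -82.45° → -64.11°, shortest Δλ = 18.34° (east) — does not cross 180°.
Leg 3: -64.11° → -145.48°, shortest Δλ = -81.37° (west) — does not cross 180°.
Total crossings: 0.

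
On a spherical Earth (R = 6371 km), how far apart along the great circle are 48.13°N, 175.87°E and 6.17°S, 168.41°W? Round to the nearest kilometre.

Δλ = -168.41 − 175.87 = -344.28°; wrapped into (−180°, 180°]: 15.72°.
Δφ = -6.17 − 48.13 = -54.30°.
a = sin²(Δφ/2) + cos φ₁ · cos φ₂ · sin²(Δλ/2) = 0.220639.
c = 2·atan2(√a, √(1−a)) = 0.97795 rad → d = 6371·c ≈ 6230.54 km.

6231 km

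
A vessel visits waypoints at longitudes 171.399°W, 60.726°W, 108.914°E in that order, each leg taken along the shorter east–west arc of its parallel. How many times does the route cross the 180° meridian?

Leg 1: -171.399° → -60.726°, shortest Δλ = 110.673° (east) — does not cross 180°.
Leg 2: -60.726° → +108.914°, shortest Δλ = 169.64° (east) — does not cross 180°.
Total crossings: 0.

0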